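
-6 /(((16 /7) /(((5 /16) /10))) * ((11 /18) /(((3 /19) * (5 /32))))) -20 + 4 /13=-219189239 /11128832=-19.70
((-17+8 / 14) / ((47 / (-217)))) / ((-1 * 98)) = -3565 / 4606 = -0.77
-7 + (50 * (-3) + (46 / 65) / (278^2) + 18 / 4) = -191519401 / 1255865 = -152.50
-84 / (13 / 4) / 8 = -42 / 13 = -3.23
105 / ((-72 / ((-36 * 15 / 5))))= 315 / 2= 157.50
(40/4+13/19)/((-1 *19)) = -203/361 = -0.56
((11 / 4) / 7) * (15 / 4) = 165 / 112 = 1.47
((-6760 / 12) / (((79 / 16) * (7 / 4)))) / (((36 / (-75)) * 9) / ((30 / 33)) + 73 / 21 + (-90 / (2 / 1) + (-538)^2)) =-6760000 / 30006926527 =-0.00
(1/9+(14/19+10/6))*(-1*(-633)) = 90730/57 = 1591.75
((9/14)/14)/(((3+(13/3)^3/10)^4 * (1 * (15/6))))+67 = 268413653121679483/4006173855801649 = 67.00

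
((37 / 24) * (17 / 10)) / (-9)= -629 / 2160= -0.29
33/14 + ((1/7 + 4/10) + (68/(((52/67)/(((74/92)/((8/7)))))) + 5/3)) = 4752719/71760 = 66.23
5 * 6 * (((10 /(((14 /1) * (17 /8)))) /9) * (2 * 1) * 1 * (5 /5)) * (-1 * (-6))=1600 /119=13.45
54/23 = 2.35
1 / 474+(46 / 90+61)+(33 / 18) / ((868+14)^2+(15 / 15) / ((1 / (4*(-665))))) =339068700811 / 5512127040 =61.51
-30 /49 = -0.61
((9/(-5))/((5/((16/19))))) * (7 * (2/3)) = -672/475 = -1.41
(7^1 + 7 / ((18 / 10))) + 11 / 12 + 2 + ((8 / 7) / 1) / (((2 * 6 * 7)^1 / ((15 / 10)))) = 24389 / 1764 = 13.83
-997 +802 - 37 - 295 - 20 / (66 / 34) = -17731 / 33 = -537.30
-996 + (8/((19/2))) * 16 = -18668/19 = -982.53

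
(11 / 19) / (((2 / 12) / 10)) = 660 / 19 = 34.74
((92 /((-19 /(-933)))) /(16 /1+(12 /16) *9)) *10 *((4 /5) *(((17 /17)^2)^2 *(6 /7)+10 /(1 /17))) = 252701184 /931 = 271429.84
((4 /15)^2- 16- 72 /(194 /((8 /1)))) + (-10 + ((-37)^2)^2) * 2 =81806278702 /21825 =3748283.10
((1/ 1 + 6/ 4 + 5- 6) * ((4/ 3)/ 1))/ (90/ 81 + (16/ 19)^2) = 3249/ 2957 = 1.10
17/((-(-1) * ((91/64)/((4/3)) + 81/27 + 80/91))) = 396032/115211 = 3.44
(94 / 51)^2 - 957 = -2480321 / 2601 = -953.60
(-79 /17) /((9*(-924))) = 79 /141372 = 0.00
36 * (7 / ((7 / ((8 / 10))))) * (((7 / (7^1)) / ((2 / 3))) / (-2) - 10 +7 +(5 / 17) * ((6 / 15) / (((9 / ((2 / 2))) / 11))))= -8828 / 85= -103.86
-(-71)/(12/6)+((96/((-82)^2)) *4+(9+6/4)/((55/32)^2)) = 39.11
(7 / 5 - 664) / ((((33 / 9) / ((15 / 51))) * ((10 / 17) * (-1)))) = 9939 / 110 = 90.35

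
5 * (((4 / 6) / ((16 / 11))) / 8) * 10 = 275 / 96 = 2.86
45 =45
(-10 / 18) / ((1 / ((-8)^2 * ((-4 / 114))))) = 640 / 513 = 1.25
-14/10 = -7/5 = -1.40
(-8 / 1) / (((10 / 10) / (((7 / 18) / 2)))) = -14 / 9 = -1.56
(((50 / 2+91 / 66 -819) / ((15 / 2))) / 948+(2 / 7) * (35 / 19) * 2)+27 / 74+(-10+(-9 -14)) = -10455521189 / 329889780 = -31.69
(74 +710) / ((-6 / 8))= -3136 / 3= -1045.33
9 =9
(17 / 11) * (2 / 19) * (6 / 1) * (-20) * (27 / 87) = -6.06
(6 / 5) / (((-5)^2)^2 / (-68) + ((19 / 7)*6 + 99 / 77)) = 2856 / 19945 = 0.14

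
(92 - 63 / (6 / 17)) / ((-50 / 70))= 1211 / 10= 121.10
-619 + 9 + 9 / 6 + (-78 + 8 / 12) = -4115 / 6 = -685.83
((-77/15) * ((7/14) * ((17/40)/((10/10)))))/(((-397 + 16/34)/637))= 2025023/1155600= 1.75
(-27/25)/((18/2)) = -3/25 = -0.12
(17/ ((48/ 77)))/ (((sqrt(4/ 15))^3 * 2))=6545 * sqrt(15)/ 256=99.02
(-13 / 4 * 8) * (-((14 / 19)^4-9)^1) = -29496298 / 130321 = -226.34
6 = 6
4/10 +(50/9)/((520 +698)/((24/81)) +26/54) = 891026/2220065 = 0.40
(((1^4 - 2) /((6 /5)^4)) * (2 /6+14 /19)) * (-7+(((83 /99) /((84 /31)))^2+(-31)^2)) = -492.40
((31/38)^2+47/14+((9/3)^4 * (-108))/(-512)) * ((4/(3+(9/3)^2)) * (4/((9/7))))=6827701/311904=21.89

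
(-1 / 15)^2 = 1 / 225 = 0.00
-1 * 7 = -7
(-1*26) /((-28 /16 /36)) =3744 /7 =534.86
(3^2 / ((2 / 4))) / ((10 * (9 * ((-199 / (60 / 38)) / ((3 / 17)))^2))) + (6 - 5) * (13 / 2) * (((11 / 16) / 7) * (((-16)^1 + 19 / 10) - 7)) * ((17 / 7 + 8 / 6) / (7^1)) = -9848197692103643 / 1360431097005120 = -7.24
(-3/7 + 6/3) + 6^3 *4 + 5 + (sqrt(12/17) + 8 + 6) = 885.41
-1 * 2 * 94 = -188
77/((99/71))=55.22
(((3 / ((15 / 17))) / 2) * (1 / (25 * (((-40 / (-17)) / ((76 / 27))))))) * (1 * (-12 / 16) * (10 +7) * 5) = -93347 / 18000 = -5.19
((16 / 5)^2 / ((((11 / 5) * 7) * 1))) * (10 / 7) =512 / 539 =0.95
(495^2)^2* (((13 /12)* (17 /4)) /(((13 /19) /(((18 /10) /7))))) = 103885885456.47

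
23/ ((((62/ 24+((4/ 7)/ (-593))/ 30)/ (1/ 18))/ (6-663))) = -209085870/ 643397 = -324.97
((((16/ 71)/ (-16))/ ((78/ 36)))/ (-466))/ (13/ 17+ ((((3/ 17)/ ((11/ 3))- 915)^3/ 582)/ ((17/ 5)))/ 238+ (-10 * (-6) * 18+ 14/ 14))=-1283194343893/ 50095684909711437490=-0.00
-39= -39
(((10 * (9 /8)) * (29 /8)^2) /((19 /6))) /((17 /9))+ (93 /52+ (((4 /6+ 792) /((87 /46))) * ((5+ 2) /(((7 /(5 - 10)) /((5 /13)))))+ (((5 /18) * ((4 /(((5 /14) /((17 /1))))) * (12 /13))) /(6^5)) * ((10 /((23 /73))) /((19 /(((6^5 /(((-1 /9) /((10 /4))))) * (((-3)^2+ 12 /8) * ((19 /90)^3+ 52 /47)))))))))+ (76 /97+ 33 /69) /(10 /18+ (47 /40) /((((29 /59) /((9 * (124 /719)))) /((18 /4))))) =-32925138145705217461587823 /1477958823312115098240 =-22277.44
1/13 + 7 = 92/13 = 7.08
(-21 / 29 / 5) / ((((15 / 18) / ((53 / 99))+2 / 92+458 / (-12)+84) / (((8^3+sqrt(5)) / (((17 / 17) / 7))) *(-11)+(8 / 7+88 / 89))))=11826738 *sqrt(5) / 50281505+538891658208 / 4475053945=120.95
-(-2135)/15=427/3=142.33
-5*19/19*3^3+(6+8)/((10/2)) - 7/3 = -2018/15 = -134.53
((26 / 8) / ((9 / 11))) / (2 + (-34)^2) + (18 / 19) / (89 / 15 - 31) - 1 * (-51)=1897317313 / 37227384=50.97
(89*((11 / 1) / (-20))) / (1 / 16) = -3916 / 5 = -783.20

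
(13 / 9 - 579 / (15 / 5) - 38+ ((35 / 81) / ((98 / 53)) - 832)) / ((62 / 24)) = -2407078 / 5859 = -410.83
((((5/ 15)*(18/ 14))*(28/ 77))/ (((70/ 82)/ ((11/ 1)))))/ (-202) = -246/ 24745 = -0.01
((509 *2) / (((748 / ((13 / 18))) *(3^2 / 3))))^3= 289723287113 / 8237512489536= 0.04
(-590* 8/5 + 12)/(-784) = 233/196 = 1.19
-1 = -1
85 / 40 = 2.12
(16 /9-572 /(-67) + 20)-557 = -317591 /603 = -526.68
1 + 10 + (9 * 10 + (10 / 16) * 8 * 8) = 141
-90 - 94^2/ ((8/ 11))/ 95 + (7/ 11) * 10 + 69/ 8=-1696251/ 8360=-202.90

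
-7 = -7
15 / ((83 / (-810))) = -146.39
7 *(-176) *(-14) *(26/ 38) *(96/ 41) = 21525504/ 779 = 27632.23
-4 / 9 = -0.44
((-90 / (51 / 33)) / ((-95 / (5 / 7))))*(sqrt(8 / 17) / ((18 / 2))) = 220*sqrt(34) / 38437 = 0.03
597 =597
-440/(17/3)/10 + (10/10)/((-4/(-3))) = -477/68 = -7.01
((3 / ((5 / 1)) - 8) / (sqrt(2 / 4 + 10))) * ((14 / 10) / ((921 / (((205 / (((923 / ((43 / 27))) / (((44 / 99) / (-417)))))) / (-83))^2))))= -1840036048 * sqrt(42) / 166504175457030316034883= -0.00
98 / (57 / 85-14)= -8330 / 1133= -7.35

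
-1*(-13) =13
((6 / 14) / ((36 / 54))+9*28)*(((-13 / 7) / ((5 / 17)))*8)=-3126708 / 245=-12762.07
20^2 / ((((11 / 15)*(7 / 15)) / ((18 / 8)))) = 202500 / 77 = 2629.87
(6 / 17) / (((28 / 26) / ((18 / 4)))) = 1.47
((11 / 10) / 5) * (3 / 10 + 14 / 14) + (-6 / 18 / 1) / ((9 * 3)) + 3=132583 / 40500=3.27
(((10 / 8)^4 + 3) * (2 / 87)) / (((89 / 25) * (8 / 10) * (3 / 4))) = 174125 / 2973312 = 0.06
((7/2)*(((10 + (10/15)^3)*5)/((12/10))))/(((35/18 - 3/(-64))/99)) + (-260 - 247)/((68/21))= 570031091/77996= 7308.47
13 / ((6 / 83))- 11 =1013 / 6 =168.83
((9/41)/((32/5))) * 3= 135/1312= 0.10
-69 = -69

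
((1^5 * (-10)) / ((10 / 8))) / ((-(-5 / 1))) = -8 / 5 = -1.60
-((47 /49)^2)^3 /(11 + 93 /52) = -560519197108 /9204455988665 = -0.06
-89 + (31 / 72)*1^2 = -6377 / 72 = -88.57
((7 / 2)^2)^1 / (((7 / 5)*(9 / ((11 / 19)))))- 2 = -983 / 684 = -1.44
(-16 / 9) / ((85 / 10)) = -32 / 153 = -0.21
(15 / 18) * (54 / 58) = 45 / 58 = 0.78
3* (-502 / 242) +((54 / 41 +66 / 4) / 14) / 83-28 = -394394263 / 11529364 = -34.21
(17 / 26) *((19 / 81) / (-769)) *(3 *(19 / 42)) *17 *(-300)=2608225 / 1889433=1.38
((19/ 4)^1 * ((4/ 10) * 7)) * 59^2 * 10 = 462973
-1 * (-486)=486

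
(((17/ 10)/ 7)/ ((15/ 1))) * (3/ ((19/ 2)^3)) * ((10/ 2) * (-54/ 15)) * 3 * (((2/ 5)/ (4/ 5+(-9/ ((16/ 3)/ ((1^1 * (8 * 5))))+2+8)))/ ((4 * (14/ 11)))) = 748/ 176447775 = 0.00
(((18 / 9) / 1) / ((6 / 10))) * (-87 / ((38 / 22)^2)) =-35090 / 361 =-97.20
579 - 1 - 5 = 573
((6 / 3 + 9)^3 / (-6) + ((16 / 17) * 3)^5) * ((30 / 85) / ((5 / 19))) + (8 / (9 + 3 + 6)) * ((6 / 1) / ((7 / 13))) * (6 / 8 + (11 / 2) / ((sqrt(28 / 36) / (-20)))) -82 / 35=-11440 * sqrt(7) / 49 -9371035187 / 168962983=-673.16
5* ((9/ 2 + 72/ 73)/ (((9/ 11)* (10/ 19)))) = 18601/ 292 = 63.70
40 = 40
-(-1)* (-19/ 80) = -19/ 80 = -0.24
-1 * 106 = -106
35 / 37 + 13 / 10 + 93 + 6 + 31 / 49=1847059 / 18130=101.88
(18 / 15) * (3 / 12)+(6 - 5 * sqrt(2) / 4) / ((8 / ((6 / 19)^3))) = 22197 / 68590 - 135 * sqrt(2) / 27436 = 0.32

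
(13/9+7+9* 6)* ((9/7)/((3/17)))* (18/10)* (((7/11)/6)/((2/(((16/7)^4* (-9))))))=-1408794624/132055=-10668.24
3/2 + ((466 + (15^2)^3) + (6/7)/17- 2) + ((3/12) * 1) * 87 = 5422169455/476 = 11391112.30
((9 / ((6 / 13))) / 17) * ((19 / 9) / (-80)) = -247 / 8160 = -0.03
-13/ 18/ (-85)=13/ 1530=0.01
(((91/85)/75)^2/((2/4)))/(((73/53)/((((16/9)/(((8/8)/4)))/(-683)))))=-56178304/18236708296875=-0.00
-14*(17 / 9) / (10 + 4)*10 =-170 / 9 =-18.89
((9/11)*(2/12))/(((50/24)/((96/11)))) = 1728/3025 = 0.57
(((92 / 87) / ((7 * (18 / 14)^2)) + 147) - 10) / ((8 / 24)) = 966083 / 2349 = 411.27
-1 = -1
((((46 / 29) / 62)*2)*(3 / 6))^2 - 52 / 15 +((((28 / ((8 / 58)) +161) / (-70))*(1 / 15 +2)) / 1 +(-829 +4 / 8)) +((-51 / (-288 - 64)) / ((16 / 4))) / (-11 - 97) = -863066477778161 / 1024152307200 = -842.71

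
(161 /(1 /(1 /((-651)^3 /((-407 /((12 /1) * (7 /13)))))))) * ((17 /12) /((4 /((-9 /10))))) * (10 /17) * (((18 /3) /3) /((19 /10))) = -608465 /83871913104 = -0.00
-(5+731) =-736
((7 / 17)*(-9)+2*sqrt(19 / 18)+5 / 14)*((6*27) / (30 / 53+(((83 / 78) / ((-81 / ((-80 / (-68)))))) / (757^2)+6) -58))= 6193848733404111 / 587238063737584 -44038238589657*sqrt(38) / 41945575981256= 4.08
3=3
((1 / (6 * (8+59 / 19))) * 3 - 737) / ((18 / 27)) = -932985 / 844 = -1105.43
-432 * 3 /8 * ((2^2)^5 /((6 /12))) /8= -41472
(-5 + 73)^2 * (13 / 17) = 3536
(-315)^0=1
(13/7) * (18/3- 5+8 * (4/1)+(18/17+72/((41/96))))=1836159/4879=376.34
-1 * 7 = -7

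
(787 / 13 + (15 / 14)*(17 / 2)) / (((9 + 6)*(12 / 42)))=25351 / 1560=16.25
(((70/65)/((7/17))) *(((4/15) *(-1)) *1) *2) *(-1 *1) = 272/195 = 1.39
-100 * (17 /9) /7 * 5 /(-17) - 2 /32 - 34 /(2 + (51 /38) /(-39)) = -9223541 /978768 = -9.42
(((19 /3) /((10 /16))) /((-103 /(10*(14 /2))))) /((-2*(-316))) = -266 /24411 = -0.01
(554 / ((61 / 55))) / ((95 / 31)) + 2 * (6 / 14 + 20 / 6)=4150316 / 24339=170.52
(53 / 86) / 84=53 / 7224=0.01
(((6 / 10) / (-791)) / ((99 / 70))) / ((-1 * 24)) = 1 / 44748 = 0.00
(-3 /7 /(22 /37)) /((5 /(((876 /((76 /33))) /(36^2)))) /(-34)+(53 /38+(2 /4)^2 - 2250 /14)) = 5234538 /1158854755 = 0.00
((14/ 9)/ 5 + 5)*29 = 6931/ 45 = 154.02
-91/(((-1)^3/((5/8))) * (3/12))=455/2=227.50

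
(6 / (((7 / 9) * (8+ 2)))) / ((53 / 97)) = 1.41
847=847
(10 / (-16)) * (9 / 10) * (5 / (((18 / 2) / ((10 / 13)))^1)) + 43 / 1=4447 / 104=42.76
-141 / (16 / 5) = -44.06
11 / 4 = 2.75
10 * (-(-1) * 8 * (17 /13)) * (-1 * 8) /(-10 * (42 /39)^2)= 3536 /49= 72.16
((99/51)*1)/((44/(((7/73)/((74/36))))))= 189/91834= 0.00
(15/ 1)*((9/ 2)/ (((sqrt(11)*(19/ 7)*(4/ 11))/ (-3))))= -2835*sqrt(11)/ 152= -61.86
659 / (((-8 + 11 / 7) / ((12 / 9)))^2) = 516656 / 18225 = 28.35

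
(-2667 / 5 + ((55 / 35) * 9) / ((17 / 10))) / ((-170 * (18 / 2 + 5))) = 312423 / 1416100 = 0.22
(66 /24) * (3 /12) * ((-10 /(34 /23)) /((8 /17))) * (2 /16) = -1.24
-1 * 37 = -37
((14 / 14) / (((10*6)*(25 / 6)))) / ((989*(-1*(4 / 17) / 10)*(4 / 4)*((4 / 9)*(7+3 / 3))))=-153 / 3164800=-0.00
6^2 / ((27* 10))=2 / 15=0.13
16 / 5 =3.20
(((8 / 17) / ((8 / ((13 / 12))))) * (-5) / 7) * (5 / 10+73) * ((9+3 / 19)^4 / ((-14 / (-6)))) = -22343006790 / 2215457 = -10085.06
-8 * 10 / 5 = -16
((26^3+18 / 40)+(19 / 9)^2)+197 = 28800209 / 1620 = 17777.91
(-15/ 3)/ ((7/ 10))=-50/ 7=-7.14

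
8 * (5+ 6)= 88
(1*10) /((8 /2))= 2.50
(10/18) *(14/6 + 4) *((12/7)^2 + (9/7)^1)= 2185/147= 14.86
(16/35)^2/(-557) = -256/682325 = -0.00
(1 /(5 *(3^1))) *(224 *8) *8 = 14336 /15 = 955.73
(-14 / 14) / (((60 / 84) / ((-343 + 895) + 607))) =-8113 / 5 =-1622.60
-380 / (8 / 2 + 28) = -95 / 8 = -11.88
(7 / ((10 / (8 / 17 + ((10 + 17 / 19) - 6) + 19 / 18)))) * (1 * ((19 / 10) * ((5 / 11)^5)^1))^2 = 387892421875 / 63494815423248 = 0.01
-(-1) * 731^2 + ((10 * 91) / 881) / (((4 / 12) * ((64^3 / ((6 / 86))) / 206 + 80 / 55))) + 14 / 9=26270003759091943 / 49161385800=534362.56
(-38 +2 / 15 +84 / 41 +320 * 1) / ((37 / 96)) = 5592704 / 7585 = 737.34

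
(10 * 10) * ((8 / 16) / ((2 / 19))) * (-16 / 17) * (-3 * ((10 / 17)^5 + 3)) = 99398218800 / 24137569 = 4117.99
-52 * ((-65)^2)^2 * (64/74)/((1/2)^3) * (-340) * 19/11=3771680047174.45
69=69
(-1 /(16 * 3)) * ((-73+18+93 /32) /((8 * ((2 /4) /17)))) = 28339 /6144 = 4.61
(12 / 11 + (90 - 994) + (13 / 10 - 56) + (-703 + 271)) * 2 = -152857 / 55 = -2779.22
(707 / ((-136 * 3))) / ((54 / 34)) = -707 / 648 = -1.09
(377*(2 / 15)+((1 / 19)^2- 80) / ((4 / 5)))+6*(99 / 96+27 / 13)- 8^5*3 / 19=-5862468083 / 1126320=-5204.98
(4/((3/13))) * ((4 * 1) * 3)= 208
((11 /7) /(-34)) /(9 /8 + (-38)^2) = -4 /125069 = -0.00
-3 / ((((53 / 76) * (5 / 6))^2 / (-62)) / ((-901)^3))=-10070829961344 / 25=-402833198453.76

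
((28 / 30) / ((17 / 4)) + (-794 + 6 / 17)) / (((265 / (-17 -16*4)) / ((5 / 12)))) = 455229 / 4505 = 101.05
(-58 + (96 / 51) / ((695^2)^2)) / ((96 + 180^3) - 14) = -115023383258109 / 11565962122048485625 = -0.00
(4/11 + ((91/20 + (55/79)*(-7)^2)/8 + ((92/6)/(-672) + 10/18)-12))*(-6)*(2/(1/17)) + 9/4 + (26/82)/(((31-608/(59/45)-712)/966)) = 287745968093641/224592389560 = 1281.19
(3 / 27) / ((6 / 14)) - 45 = -44.74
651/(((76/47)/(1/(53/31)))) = 948507/4028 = 235.48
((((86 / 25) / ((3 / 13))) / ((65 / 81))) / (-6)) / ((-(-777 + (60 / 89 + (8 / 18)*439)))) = -0.01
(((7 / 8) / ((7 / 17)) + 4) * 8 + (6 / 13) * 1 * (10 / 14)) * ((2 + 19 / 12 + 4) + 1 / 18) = 1234475 / 3276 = 376.82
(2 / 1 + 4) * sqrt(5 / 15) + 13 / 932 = 13 / 932 + 2 * sqrt(3) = 3.48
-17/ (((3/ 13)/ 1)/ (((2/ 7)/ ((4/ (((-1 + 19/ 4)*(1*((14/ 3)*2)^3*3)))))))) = -48128.89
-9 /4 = -2.25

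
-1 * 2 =-2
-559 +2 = -557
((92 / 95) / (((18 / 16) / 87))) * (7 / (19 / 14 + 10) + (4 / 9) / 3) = 23350336 / 407835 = 57.25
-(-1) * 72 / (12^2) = 1 / 2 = 0.50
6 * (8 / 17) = 48 / 17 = 2.82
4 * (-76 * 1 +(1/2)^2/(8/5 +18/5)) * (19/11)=-150081/286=-524.76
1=1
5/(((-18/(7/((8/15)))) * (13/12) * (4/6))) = -525/104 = -5.05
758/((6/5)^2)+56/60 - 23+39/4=92533/180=514.07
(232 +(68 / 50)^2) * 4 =584624 / 625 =935.40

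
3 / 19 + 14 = 269 / 19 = 14.16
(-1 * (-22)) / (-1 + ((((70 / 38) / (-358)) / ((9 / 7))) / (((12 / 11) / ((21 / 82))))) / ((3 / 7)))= -1325247264 / 60370567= -21.95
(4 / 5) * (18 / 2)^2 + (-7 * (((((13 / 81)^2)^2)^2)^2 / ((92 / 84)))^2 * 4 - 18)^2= 933606343720141419880164432778922972829737058464519007840991879561933658451962135857067016771160220234958069358872350674815893144 / 2401250884053861676646513263889235106468278853648740895352388004526279296344843777788017042089826372727981376329181763391088405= 388.80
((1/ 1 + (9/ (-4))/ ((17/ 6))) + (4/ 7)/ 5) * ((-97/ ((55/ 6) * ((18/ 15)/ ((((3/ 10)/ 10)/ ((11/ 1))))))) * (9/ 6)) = -332613/ 28798000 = -0.01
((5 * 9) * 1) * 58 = 2610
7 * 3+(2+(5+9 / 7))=205 / 7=29.29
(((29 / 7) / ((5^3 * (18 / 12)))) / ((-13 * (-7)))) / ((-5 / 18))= -348 / 398125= -0.00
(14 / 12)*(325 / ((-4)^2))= 2275 / 96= 23.70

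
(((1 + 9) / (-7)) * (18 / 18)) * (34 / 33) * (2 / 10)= -68 / 231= -0.29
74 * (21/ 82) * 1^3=777/ 41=18.95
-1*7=-7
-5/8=-0.62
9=9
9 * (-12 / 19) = -108 / 19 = -5.68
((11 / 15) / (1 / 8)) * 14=1232 / 15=82.13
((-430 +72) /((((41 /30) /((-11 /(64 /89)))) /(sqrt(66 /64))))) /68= 2628615*sqrt(66) /356864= 59.84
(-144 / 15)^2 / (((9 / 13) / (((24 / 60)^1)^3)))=26624 / 3125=8.52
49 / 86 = 0.57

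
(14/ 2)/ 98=1/ 14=0.07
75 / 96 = 25 / 32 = 0.78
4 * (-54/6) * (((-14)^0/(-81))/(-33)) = -4/297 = -0.01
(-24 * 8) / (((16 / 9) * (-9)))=12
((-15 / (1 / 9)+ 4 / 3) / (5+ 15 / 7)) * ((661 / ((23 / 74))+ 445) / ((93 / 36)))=-332062486 / 17825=-18629.03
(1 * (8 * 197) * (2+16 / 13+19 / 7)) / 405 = 23.13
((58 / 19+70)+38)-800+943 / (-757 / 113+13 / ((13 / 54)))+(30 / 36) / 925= -15082976927 / 22545210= -669.01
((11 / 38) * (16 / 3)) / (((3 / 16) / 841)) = 1184128 / 171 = 6924.73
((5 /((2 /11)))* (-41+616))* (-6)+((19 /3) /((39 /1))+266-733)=-11154995 /117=-95341.84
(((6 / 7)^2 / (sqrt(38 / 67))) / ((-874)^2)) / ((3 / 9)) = 27 * sqrt(2546) / 355584278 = 0.00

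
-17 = -17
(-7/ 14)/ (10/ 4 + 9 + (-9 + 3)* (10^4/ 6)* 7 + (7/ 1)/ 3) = 3/ 419917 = 0.00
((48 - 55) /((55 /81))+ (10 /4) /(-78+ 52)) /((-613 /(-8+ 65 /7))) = 267831 /12272260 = 0.02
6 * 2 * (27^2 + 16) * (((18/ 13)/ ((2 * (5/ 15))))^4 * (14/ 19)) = 66515155560/ 542659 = 122572.66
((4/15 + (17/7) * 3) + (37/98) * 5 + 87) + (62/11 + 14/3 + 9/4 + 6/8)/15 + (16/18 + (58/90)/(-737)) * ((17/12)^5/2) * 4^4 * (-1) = -580507375517/1053055080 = -551.26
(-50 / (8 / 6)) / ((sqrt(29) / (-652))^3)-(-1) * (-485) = -485 + 10393792800 * sqrt(29) / 841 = 66553958.76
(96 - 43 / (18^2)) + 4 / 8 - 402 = -99025 / 324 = -305.63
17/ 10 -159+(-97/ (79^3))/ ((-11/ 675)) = -8530399067/ 54234290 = -157.29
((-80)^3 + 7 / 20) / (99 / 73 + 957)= -249173163 / 466400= -534.25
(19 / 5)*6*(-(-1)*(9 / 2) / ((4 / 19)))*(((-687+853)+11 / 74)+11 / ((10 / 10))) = 127773423 / 1480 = 86333.39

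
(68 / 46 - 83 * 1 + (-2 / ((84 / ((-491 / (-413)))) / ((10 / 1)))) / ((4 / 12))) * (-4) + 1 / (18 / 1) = 329.54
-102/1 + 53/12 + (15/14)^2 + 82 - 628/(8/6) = -71359/147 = -485.44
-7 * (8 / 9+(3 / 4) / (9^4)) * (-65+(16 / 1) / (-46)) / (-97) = -9091313 / 2168532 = -4.19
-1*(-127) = 127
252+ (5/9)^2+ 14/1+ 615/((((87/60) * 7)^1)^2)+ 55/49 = 912591994/3337929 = 273.40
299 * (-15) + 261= -4224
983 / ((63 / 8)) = 7864 / 63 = 124.83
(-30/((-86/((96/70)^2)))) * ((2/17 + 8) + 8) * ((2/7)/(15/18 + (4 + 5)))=22726656/73966235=0.31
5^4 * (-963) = -601875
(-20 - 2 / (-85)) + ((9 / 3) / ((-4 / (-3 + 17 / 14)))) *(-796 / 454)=-12061113 / 540260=-22.32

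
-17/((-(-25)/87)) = -1479/25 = -59.16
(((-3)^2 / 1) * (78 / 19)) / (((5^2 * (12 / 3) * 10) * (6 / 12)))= 351 / 4750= 0.07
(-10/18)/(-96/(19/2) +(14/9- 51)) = 95/10183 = 0.01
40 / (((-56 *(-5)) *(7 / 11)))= 11 / 49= 0.22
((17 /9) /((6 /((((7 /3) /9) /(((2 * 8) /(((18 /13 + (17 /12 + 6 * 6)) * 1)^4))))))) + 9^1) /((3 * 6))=159870218828276231 /248684321193984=642.86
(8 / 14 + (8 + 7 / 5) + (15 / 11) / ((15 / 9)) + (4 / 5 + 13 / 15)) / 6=14387 / 6930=2.08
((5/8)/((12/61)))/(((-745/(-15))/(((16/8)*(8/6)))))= 305/1788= 0.17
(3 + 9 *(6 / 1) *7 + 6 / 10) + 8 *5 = 2108 / 5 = 421.60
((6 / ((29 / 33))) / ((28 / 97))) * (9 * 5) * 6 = 1296405 / 203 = 6386.23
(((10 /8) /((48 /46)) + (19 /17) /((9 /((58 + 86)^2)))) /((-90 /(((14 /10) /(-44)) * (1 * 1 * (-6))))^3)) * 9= -1442126693 /6516576000000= -0.00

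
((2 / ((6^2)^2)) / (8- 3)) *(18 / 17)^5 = 2916 / 7099285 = 0.00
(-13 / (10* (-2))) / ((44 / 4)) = 13 / 220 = 0.06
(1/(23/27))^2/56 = 729/29624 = 0.02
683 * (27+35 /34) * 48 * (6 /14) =393821.24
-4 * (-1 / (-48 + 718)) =2 / 335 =0.01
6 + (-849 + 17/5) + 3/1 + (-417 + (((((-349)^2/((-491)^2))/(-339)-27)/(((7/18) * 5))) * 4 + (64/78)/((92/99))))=-372971556237796/285089131145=-1308.26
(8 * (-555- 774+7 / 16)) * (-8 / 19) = 85028 / 19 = 4475.16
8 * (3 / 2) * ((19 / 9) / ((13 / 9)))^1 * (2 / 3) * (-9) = -1368 / 13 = -105.23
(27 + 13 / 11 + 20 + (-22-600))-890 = -1463.82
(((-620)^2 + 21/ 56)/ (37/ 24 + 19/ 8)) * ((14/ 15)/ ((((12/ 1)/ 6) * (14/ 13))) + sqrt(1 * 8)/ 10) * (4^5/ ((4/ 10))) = 2361755904 * sqrt(2)/ 47 + 5117137792/ 47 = 179939681.33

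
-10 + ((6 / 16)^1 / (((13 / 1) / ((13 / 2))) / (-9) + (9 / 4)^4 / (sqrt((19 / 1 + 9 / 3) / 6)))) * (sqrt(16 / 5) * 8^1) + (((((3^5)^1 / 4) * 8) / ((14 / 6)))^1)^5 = 155713536 * sqrt(5) / 52287348095 + 1632586752 * sqrt(165) / 52287348095 + 6588516226860698 / 16807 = 392010247329.54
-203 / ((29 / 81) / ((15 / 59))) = -8505 / 59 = -144.15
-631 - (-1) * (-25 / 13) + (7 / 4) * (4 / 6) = -49277 / 78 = -631.76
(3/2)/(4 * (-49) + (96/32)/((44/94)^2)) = -726/88237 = -0.01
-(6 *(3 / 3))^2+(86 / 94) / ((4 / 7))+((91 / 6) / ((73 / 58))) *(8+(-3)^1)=1064387 / 41172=25.85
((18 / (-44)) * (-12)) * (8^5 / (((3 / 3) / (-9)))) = -15925248 / 11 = -1447749.82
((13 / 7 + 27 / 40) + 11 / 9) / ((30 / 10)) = 9461 / 7560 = 1.25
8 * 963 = 7704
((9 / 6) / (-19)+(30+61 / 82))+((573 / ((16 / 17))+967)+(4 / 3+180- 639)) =42956333 / 37392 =1148.81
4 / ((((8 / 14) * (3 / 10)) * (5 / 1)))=4.67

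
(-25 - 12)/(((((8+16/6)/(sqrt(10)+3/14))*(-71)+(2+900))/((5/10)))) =-59660613/2758151692 - 6178704*sqrt(10)/3447689615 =-0.03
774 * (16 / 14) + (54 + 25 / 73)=479785 / 511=938.91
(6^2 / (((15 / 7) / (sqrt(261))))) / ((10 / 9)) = 244.27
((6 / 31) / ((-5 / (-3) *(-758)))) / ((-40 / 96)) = 108 / 293725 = 0.00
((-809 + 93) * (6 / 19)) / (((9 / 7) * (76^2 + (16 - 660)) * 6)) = -1253 / 219393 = -0.01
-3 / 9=-0.33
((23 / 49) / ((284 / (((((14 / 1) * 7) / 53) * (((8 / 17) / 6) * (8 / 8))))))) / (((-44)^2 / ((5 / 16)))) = 115 / 2972348544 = 0.00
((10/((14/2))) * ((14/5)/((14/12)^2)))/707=144/34643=0.00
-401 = -401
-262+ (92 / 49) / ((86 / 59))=-260.71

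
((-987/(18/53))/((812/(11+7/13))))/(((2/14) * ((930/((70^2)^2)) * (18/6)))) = -261663981250/105183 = -2487702.21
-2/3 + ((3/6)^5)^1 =-61/96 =-0.64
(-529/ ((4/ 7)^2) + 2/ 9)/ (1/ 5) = -1166285/ 144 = -8099.20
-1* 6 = -6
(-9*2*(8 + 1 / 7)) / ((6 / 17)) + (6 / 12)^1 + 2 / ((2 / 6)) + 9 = -5597 / 14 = -399.79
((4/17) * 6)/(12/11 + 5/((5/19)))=264/3757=0.07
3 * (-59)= -177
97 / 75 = 1.29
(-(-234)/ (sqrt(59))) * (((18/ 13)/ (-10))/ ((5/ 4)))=-648 * sqrt(59)/ 1475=-3.37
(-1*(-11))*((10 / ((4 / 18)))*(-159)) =-78705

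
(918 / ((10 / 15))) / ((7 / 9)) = 12393 / 7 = 1770.43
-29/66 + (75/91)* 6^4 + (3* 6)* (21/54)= 6454603/6006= 1074.69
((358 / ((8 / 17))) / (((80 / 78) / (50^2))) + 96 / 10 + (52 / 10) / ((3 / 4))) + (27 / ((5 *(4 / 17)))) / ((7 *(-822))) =106698991411 / 57540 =1854344.65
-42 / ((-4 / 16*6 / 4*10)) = 56 / 5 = 11.20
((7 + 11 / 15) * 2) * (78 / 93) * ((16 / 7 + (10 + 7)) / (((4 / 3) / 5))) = 203580 / 217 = 938.16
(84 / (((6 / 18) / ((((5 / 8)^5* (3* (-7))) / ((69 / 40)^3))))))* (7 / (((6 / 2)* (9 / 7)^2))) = -6565234375 / 47305296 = -138.78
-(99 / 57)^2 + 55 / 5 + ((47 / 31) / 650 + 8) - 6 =72637567 / 7274150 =9.99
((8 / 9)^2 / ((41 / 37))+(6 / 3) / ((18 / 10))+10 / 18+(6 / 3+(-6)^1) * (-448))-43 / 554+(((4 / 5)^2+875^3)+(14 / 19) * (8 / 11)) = 6440065109679640921 / 9613132650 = 669923670.48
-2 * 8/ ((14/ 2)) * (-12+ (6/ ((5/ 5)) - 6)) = 192/ 7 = 27.43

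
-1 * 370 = -370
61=61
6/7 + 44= 314/7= 44.86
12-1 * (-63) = 75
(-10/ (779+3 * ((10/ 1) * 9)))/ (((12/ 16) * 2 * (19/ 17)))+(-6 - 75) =-4843573/ 59793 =-81.01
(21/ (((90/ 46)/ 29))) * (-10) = -9338/ 3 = -3112.67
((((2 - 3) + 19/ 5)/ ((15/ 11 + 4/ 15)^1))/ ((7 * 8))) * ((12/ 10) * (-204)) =-10098/ 1345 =-7.51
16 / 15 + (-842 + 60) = -11714 / 15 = -780.93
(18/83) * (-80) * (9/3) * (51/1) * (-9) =1982880/83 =23890.12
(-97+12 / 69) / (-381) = 2227 / 8763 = 0.25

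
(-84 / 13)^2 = 7056 / 169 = 41.75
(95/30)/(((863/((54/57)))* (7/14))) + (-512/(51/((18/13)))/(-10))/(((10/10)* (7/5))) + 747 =748.00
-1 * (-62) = 62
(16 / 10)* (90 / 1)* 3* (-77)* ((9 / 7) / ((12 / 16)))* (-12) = 684288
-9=-9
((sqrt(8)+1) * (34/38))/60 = 0.06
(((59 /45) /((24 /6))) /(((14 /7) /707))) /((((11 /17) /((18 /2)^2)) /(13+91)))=82967157 /55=1508493.76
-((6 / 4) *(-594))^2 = -793881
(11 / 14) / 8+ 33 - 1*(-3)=4043 / 112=36.10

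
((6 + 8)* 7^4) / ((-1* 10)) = -16807 / 5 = -3361.40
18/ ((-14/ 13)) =-117/ 7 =-16.71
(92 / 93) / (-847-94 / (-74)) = -851 / 727539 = -0.00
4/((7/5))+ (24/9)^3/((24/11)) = 6548/567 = 11.55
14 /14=1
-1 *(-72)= 72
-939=-939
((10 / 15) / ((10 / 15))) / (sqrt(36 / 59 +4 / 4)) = sqrt(5605) / 95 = 0.79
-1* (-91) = 91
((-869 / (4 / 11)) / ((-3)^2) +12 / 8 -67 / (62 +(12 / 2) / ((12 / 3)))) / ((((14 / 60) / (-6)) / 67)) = 58000895 / 127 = 456699.96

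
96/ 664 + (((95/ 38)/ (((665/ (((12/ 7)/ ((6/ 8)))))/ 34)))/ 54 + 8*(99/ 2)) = 826515848/ 2086371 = 396.15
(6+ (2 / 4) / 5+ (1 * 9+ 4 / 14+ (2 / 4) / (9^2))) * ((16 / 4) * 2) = 349088 / 2835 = 123.14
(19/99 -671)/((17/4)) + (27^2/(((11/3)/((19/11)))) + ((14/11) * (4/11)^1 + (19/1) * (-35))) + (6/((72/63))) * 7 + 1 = -32672569/74052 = -441.21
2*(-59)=-118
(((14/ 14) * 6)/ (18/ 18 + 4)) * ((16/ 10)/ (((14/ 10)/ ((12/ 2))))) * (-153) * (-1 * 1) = 44064/ 35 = 1258.97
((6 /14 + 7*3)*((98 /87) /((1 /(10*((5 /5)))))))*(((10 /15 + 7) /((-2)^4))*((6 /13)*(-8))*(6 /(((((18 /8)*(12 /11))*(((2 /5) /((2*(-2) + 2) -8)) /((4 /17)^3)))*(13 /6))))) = 11334400000 /72235839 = 156.91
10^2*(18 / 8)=225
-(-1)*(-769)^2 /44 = 591361 /44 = 13440.02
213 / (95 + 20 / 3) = 639 / 305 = 2.10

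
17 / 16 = 1.06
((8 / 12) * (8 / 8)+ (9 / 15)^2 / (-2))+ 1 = 223 / 150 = 1.49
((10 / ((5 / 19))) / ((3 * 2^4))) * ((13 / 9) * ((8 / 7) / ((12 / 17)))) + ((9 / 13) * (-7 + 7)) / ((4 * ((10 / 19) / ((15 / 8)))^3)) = 4199 / 2268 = 1.85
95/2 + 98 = 145.50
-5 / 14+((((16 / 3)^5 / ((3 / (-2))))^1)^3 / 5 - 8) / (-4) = 32281802173545071563 / 27119434230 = 1190356771.45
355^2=126025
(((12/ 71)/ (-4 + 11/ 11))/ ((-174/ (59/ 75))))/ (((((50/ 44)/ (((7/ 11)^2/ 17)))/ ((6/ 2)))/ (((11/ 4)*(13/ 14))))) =5369/ 131261250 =0.00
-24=-24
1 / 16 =0.06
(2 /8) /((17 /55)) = 55 /68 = 0.81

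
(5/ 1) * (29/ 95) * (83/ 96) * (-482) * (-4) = 580087/ 228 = 2544.24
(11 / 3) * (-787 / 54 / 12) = -8657 / 1944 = -4.45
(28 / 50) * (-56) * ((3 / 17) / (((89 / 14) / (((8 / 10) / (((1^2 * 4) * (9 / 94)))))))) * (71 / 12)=-18313456 / 1702125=-10.76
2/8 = 1/4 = 0.25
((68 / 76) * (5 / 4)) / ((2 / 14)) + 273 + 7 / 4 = 5369 / 19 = 282.58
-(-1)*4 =4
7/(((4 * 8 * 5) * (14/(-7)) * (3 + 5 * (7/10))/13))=-7/160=-0.04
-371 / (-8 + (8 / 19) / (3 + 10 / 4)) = 77539 / 1656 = 46.82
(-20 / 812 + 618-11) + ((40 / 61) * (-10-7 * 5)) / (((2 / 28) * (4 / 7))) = -115.98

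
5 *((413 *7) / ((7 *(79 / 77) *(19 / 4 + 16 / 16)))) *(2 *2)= 2544080 / 1817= 1400.15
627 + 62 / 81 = 50849 / 81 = 627.77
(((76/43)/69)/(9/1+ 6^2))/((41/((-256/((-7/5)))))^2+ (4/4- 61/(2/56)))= -0.00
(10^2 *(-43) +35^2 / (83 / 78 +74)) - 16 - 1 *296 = -5381542 / 1171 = -4595.68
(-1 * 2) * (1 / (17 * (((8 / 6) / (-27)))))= 81 / 34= 2.38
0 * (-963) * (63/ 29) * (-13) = 0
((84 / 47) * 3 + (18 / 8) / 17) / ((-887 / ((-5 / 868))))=87795 / 2460651536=0.00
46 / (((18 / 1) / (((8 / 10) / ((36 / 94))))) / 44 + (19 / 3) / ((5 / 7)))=1426920 / 281119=5.08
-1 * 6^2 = -36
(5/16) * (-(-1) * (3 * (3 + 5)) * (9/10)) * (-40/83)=-270/83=-3.25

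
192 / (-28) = -48 / 7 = -6.86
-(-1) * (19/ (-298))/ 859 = -19/ 255982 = -0.00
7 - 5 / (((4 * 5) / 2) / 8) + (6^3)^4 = 2176782339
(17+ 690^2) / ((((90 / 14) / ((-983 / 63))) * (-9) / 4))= 1872092044 / 3645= 513605.50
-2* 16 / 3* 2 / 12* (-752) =12032 / 9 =1336.89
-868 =-868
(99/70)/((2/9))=891/140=6.36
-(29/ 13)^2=-4.98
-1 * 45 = -45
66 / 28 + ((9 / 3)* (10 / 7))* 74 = 639 / 2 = 319.50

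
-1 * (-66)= 66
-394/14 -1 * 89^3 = -4934980/7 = -704997.14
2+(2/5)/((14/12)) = 2.34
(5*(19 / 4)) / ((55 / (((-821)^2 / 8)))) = 12806779 / 352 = 36382.89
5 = 5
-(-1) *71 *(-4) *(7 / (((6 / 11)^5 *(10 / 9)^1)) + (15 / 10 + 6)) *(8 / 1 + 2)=-84643147 / 216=-391866.42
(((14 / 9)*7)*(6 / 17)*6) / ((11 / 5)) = 1960 / 187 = 10.48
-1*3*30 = -90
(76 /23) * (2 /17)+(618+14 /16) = 619.26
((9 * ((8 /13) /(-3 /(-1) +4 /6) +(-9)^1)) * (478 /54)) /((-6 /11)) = 100619 /78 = 1289.99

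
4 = 4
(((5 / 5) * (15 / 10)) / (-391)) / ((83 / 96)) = -144 / 32453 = -0.00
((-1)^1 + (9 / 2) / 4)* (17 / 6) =17 / 48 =0.35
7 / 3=2.33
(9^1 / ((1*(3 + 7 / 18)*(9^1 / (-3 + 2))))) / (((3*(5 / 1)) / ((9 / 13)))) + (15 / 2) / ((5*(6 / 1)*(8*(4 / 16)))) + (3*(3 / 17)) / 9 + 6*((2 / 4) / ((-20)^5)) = 7342439557 / 43139200000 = 0.17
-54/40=-27/20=-1.35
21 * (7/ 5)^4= 50421/ 625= 80.67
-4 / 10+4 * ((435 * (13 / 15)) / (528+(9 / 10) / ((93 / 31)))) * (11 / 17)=649778 / 449055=1.45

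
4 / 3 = 1.33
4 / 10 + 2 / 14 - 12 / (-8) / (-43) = 1529 / 3010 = 0.51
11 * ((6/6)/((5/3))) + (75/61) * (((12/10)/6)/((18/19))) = 12553/1830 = 6.86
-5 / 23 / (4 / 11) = -55 / 92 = -0.60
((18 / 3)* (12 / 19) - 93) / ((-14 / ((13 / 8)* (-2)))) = -22035 / 1064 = -20.71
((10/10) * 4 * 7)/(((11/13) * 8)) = 91/22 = 4.14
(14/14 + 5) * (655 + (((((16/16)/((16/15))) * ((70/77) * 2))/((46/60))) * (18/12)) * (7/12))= 3941.67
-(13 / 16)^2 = -169 / 256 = -0.66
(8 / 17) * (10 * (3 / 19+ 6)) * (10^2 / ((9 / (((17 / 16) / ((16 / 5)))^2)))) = 690625 / 19456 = 35.50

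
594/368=297/184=1.61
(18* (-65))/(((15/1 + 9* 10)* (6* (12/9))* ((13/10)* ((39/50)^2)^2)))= -15625000/5398029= -2.89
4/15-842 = -12626/15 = -841.73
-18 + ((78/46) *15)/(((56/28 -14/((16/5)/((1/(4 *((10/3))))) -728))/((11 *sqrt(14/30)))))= -18 + 441012 *sqrt(105)/47771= 76.60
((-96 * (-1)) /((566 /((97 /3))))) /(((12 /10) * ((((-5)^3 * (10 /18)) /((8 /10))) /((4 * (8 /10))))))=-148992 /884375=-0.17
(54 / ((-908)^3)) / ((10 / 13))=-0.00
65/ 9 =7.22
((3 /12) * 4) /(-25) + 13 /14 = 311 /350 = 0.89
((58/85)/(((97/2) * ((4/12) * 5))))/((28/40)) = 696/57715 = 0.01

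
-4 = -4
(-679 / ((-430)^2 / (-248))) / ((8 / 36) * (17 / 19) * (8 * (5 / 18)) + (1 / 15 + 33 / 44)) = 259155288 / 358123565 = 0.72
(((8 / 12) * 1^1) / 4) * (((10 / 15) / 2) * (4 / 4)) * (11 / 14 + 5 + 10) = 221 / 252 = 0.88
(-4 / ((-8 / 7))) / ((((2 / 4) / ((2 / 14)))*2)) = 1 / 2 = 0.50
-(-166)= 166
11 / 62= 0.18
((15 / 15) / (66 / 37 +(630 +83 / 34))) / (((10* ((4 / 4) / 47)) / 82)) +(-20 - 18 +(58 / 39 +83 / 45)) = -15897669833 / 466745175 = -34.06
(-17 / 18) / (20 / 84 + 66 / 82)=-4879 / 5388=-0.91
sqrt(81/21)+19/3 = 3*sqrt(21)/7+19/3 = 8.30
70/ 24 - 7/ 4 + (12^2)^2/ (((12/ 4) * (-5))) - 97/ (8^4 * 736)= -62459151791/ 45219840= -1381.23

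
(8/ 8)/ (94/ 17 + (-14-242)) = -17/ 4258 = -0.00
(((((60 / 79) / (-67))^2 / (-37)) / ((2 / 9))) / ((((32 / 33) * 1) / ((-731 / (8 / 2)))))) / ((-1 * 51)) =-957825 / 16585382608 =-0.00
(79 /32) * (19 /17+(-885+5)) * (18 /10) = -10623051 /2720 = -3905.53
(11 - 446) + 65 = -370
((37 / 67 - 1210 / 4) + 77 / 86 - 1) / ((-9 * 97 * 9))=290071 / 7545339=0.04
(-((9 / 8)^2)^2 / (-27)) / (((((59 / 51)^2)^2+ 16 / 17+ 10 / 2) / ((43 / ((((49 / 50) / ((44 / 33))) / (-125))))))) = -73634984634375 / 1312368684032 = -56.11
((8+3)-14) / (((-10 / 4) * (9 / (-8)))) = -16 / 15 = -1.07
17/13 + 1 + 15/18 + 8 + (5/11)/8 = 38431/3432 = 11.20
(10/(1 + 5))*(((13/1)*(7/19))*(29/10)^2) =76531/1140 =67.13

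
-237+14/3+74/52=-18011/78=-230.91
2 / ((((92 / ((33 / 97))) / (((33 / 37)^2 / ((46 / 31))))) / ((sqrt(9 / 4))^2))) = 10026423 / 1123959952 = 0.01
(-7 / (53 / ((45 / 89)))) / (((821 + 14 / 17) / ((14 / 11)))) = -24990 / 241637759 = -0.00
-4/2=-2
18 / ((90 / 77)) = 77 / 5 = 15.40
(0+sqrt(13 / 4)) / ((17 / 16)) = 8 * sqrt(13) / 17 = 1.70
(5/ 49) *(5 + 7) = 60/ 49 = 1.22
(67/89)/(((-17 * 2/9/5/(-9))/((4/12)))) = 9045/3026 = 2.99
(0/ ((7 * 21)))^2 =0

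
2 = 2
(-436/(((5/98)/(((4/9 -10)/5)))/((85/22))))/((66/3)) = 15617084/5445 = 2868.15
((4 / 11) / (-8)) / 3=-1 / 66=-0.02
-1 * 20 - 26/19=-406/19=-21.37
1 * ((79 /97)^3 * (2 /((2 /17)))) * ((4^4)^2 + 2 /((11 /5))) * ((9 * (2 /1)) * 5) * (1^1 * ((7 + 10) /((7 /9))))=83203726089756060 /70275821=1183959502.80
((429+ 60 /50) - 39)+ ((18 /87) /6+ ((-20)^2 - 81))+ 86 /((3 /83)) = 1343962 /435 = 3089.57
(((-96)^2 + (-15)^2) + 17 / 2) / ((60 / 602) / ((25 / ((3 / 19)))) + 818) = 540416905 / 46781456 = 11.55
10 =10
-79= -79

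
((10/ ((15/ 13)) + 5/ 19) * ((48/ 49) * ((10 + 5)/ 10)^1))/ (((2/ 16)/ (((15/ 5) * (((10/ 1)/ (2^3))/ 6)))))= 61080/ 931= 65.61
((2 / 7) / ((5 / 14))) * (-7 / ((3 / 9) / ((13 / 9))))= -364 / 15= -24.27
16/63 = 0.25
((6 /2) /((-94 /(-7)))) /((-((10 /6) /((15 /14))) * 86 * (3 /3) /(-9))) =243 /16168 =0.02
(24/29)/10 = 12/145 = 0.08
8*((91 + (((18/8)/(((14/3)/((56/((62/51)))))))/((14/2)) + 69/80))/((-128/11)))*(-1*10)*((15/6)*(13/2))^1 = 1179616295/111104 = 10617.23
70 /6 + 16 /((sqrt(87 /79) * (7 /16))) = 35 /3 + 256 * sqrt(6873) /609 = 46.52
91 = 91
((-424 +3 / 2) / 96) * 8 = -845 / 24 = -35.21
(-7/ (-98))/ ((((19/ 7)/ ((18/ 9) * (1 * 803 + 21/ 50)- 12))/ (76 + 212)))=5741424/ 475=12087.21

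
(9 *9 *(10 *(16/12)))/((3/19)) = 6840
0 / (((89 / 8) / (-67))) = 0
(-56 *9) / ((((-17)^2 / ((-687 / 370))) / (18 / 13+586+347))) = 3025.61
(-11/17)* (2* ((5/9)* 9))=-110/17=-6.47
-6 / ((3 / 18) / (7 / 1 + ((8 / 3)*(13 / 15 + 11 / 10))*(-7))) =1069.60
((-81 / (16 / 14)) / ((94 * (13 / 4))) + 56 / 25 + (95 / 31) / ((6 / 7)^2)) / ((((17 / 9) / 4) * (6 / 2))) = 105335356 / 24149775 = 4.36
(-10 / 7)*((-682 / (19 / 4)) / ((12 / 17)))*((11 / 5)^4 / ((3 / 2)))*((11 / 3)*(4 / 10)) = 14937802352 / 2244375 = 6655.66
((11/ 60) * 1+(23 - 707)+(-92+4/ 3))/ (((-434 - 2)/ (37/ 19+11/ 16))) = 4.68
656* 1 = 656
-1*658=-658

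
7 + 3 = 10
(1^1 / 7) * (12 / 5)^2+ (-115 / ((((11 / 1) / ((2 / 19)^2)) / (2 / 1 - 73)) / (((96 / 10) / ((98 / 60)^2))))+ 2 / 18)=65494619963 / 2145233475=30.53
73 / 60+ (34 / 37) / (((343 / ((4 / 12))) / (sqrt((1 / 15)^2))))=555893 / 456876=1.22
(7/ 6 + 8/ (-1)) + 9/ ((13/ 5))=-263/ 78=-3.37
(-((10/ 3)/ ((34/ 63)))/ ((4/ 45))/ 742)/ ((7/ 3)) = -2025/ 50456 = -0.04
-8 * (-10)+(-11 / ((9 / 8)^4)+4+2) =519190 / 6561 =79.13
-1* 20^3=-8000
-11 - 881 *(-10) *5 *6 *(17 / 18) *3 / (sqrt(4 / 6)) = -11 + 374425 *sqrt(6) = 917139.20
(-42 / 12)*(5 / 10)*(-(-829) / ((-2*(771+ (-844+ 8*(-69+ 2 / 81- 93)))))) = -67149 / 126712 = -0.53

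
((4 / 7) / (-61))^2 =16 / 182329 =0.00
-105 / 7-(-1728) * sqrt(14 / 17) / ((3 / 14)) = -15 + 8064 * sqrt(238) / 17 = 7302.96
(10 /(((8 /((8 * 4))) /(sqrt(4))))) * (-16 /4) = -320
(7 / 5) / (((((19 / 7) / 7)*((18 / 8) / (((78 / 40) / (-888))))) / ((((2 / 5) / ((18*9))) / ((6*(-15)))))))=4459 / 46123830000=0.00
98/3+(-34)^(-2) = 113291/3468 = 32.67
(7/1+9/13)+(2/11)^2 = 12152/1573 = 7.73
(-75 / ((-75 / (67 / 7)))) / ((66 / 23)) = 1541 / 462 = 3.34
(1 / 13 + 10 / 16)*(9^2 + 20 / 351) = 2076923 / 36504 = 56.90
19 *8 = 152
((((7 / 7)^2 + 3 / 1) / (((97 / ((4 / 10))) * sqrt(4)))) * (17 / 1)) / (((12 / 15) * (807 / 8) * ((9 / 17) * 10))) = 1156 / 3522555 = 0.00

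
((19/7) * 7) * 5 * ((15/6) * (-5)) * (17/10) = -8075/4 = -2018.75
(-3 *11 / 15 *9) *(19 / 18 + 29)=-5951 / 10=-595.10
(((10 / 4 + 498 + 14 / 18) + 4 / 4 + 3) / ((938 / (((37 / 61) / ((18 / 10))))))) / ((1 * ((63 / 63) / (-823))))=-1384759225 / 9269316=-149.39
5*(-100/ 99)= -500/ 99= -5.05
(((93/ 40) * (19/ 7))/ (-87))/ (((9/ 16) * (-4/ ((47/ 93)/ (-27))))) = -893/ 1479870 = -0.00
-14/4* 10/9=-35/9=-3.89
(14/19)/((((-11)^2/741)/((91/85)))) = 4.83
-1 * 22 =-22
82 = 82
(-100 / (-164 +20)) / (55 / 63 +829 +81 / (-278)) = 24325 / 29058586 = 0.00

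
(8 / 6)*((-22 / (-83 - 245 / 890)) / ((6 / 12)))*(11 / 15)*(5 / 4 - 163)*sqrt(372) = -111480688*sqrt(93) / 667035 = -1611.73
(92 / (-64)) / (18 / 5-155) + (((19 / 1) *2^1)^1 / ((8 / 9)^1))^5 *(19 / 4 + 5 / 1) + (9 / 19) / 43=3526655964308505169 / 2533249024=1392147369.21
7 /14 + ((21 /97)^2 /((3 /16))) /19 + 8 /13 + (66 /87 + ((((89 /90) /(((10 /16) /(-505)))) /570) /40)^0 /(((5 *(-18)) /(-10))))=2424184813 /1213140006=2.00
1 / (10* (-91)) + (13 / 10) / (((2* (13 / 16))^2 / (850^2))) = 323679999 / 910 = 355692.31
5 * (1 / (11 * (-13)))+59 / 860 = 4137 / 122980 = 0.03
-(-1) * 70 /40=7 /4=1.75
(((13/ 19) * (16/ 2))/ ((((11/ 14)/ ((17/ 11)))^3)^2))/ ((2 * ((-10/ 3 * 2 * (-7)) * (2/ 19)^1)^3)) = 1049063958406737/ 784607094180250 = 1.34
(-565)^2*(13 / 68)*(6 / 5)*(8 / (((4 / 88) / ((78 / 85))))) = 11827717.04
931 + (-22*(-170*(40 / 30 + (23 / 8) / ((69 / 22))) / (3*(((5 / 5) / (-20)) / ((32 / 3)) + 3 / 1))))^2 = 877894.37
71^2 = 5041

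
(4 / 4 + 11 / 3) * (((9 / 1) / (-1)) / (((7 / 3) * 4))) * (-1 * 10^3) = 4500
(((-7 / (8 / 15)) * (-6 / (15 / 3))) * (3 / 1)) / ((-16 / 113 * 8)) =-21357 / 512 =-41.71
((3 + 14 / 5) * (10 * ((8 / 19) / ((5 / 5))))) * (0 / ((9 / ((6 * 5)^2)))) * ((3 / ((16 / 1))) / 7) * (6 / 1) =0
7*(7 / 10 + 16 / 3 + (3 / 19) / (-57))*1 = 42.21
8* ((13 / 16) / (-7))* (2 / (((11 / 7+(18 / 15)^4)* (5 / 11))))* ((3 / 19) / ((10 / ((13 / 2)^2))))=-1812525 / 2423944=-0.75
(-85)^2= 7225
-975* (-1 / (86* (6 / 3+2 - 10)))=-325 / 172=-1.89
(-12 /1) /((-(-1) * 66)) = -2 /11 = -0.18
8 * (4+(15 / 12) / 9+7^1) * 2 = 1604 / 9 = 178.22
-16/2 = -8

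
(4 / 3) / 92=1 / 69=0.01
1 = 1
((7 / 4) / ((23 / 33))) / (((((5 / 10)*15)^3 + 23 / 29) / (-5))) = -66990 / 2255357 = -0.03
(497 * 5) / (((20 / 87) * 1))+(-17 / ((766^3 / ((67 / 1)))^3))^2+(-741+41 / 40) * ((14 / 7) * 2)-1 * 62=321000298164921059856519570733963231686639711482044494173 / 41218089481040474566988266432194152646319533731348480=7787.85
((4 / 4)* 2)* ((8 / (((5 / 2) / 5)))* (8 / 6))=128 / 3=42.67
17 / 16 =1.06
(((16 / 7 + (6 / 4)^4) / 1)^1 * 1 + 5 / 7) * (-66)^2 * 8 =280962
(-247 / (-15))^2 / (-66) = -61009 / 14850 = -4.11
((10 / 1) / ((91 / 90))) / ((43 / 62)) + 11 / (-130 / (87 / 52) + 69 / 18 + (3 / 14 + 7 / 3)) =799134671 / 56652414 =14.11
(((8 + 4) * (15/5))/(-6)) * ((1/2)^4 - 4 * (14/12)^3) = 2717/72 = 37.74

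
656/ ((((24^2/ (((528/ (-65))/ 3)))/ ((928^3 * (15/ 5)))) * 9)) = -821492004.90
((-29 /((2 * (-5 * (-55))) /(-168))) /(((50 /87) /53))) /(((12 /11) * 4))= 936033 /5000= 187.21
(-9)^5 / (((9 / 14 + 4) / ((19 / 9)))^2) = -51581124 / 4225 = -12208.55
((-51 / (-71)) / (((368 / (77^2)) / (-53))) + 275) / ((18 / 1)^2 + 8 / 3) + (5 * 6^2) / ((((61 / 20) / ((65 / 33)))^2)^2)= 30.27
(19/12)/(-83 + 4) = -19/948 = -0.02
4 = 4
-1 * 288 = -288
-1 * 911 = -911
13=13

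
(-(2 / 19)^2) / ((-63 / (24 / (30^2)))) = 8 / 1705725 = 0.00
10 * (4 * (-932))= -37280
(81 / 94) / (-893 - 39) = -81 / 87608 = -0.00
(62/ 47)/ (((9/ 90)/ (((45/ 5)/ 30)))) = 186/ 47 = 3.96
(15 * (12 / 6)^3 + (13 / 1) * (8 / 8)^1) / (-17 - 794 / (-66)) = -4389 / 164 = -26.76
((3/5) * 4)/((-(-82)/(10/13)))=12/533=0.02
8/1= 8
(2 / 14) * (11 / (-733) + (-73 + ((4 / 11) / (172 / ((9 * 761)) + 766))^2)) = -44563760357769518748 / 4272359026558589659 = -10.43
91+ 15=106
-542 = -542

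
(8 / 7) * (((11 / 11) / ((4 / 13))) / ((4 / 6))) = 39 / 7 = 5.57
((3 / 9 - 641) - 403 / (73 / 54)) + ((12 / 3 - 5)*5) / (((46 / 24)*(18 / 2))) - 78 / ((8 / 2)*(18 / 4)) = -4751903 / 5037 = -943.40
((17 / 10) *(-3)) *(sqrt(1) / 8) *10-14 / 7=-67 / 8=-8.38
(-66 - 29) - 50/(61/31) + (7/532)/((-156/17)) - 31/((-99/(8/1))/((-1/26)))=-2876050237/23866128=-120.51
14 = 14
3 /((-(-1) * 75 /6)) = 6 /25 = 0.24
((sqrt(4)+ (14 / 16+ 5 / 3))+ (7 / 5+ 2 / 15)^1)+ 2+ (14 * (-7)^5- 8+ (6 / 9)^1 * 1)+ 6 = -28234951 / 120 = -235291.26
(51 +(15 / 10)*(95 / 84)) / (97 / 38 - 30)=-56069 / 29204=-1.92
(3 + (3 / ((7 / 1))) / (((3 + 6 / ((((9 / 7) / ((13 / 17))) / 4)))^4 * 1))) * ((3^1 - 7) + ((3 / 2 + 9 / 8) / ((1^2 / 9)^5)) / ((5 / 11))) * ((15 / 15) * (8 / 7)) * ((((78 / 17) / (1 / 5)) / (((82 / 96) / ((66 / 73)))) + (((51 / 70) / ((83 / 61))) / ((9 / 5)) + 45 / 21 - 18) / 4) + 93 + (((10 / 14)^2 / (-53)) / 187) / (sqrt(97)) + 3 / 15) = 2897310016545518911143468165751 / 21815817554997468951725 - 862805812679081595480 * sqrt(97) / 1390544860074089834807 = 132807760.97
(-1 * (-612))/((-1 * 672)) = -51/56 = -0.91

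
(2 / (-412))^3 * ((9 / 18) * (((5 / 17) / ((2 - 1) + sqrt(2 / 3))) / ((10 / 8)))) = -0.00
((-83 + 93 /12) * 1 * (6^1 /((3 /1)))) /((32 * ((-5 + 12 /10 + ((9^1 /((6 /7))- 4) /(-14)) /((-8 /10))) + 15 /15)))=10535 /4972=2.12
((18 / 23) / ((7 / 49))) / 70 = 9 / 115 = 0.08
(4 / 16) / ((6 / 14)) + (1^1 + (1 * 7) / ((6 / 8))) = 131 / 12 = 10.92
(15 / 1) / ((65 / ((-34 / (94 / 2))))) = -102 / 611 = -0.17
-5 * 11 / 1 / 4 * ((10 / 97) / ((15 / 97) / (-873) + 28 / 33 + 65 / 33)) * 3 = -2640825 / 1749964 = -1.51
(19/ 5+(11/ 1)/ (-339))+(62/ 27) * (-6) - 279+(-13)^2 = -120.01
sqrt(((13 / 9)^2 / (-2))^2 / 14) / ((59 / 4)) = 169*sqrt(14) / 33453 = 0.02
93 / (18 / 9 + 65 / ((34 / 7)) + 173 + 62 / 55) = 0.49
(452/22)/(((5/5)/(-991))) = -223966/11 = -20360.55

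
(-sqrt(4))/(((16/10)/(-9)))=45/4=11.25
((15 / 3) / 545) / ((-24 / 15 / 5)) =-25 / 872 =-0.03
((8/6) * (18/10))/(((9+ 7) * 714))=1/4760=0.00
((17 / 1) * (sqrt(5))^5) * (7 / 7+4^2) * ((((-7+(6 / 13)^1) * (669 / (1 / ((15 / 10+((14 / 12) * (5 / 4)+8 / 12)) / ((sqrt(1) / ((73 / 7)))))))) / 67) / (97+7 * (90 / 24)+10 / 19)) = -16525604466375 * sqrt(5) / 114708958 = -322140.27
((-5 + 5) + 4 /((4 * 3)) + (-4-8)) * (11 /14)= -55 /6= -9.17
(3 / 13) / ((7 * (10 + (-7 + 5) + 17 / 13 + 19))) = 3 / 2576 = 0.00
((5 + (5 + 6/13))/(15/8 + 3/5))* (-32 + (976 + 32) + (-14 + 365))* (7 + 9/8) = 45573.74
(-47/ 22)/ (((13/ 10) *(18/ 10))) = -1175/ 1287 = -0.91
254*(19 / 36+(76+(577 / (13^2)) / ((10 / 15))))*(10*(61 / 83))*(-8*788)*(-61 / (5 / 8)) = 11838865347928832 / 126243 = 93778390468.61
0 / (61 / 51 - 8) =0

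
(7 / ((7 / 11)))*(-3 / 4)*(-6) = 99 / 2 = 49.50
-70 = -70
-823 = -823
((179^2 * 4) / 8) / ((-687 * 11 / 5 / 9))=-480615 / 5038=-95.40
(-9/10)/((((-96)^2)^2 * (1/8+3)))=-1/294912000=-0.00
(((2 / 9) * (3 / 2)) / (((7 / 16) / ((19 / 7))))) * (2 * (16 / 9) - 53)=-135280 / 1323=-102.25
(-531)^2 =281961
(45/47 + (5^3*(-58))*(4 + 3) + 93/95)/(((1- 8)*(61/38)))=453180208/100345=4516.22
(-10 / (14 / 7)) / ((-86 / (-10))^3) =-625 / 79507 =-0.01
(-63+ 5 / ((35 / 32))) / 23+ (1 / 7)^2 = -2840 / 1127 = -2.52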